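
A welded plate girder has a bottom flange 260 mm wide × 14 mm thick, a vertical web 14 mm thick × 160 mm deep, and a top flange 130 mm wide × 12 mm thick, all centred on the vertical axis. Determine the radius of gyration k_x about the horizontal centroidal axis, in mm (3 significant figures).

Decompose the section into non-overlapping parts with the origin at the bottom-left of its bounding rectangle.
Bottom plate: 260 × 14, A = 3 640 mm², y = 7 mm, Ī = 59 453 mm⁴.
Web plate: 14 × 160, A = 2 240 mm², y = 94 mm, Ī = 4 778 667 mm⁴.
Top plate: 130 × 12, A = 1 560 mm², y = 180 mm, Ī = 18 720 mm⁴.
Centroid: ȳ = ΣA·y / ΣA = 69.468 mm.
Transfer each piece to the horizontal centroidal axis using Ī + A·d² with d = y − 69.468:
  bottom plate: d = -62.468 mm → contributes +14 263 530 mm⁴
  web plate: d = 24.532 mm → contributes +6 126 770 mm⁴
  top plate: d = 110.53 mm → contributes +19 077 833 mm⁴
Total I = 39 468 132 mm⁴.
Radius of gyration: k = √(I/A) = √(39 468 132 / 7 440) = 72.834 mm.

k_x ≈ 72.8 mm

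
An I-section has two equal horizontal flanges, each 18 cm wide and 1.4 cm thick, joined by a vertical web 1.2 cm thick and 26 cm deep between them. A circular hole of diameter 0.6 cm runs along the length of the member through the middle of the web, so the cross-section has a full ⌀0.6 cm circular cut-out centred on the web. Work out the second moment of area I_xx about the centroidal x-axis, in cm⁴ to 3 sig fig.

Split into non-overlapping primitives; take the origin at the lower-left of the bounding box.
Bottom flange: 18 × 1.4, A = 25.2 cm², y = 0.7 cm, Ī = 4.116 cm⁴.
Web: 1.2 × 26, A = 31.2 cm², y = 14.4 cm, Ī = 1757.6 cm⁴.
Top flange: 18 × 1.4, A = 25.2 cm², y = 28.1 cm, Ī = 4.116 cm⁴.
Hole (subtracted): ⌀0.6, A = 0.28274 cm², y = 14.4 cm, Ī = 0.0063617 cm⁴.
By symmetry the centroid is at mid-height, ȳ = 14.4 cm.
Transfer each piece to the centroidal x-axis using Ī + A·d² with d = y − 14.4:
  bottom flange: d = -13.7 cm → contributes +4733.9 cm⁴
  web: d = 0 cm → contributes +1757.6 cm⁴
  top flange: d = 13.7 cm → contributes +4733.9 cm⁴
  hole: d = 0 cm → contributes −0.0063617 cm⁴
Total I = 11 225 cm⁴.

I_xx ≈ 1.12 × 10⁴ cm⁴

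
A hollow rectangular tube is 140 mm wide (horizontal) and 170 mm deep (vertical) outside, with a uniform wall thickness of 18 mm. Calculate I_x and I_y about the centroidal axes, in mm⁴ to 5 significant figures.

I_x ≈ 3.6465 × 10⁷ mm⁴, I_y ≈ 2.6312 × 10⁷ mm⁴

Break the section into simple shapes (no overlaps), measuring from the bottom-left corner of the bounding box.
Outer rectangle: 140 × 170, A = 23 800 mm², y = 85 mm, Ī = 57 318 333 mm⁴.
Inner void (subtracted): 104 × 134, A = 13 936 mm², y = 85 mm, Ī = 20 852 901 mm⁴.
By symmetry the centroid is at mid-height, ȳ = 85 mm.
All pieces are centred on the centroidal x-axis, so I = ΣĪ (holes subtracted) = 36 465 432 mm⁴.
Repeating about the centroidal y-axis gives I_y = 26 312 352 mm⁴.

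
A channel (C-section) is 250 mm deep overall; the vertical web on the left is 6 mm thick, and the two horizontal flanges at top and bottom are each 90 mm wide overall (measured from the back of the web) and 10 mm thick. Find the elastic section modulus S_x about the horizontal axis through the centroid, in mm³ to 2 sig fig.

S_x ≈ 2.6 × 10⁵ mm³

Decompose the section into non-overlapping parts with the origin at the bottom-left of its bounding rectangle.
Web: 6 × 250, A = 1 500 mm², y = 125 mm, Ī = 7 812 500 mm⁴.
Top flange (beyond web): 84 × 10, A = 840 mm², y = 245 mm, Ī = 7 000 mm⁴.
Bottom flange (beyond web): 84 × 10, A = 840 mm², y = 5 mm, Ī = 7 000 mm⁴.
By symmetry the centroid is at mid-height, ȳ = 125 mm.
Transfer each piece to the horizontal axis through the centroid using Ī + A·d² with d = y − 125:
  web: d = 0 mm → contributes +7 812 500 mm⁴
  top flange (beyond web): d = 120 mm → contributes +12 103 000 mm⁴
  bottom flange (beyond web): d = -120 mm → contributes +12 103 000 mm⁴
Total I = 32 018 500 mm⁴.
Extreme fibre distance c = 125 mm; S = I/c = 256 148 mm³.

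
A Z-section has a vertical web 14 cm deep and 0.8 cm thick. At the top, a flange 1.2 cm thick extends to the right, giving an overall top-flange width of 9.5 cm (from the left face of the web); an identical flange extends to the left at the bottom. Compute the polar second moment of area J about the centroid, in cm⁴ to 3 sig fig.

J ≈ 1640 cm⁴

Treat the section as a set of non-overlapping primitives; coordinates are from the bounding-box lower-left.
Web: 0.8 × 14, A = 11.2 cm², y = 7 cm, Ī = 182.93 cm⁴.
Top flange (beyond web): 8.7 × 1.2, A = 10.44 cm², y = 13.4 cm, Ī = 1.2528 cm⁴.
Bottom flange (beyond web): 8.7 × 1.2, A = 10.44 cm², y = 0.6 cm, Ī = 1.2528 cm⁴.
Centroid: ȳ = ΣA·y / ΣA = 7 cm.
Transfer each piece to the centroidal x-axis using Ī + A·d² with d = y − 7:
  web: d = 0 cm → contributes +182.93 cm⁴
  top flange (beyond web): d = 6.4 cm → contributes +428.88 cm⁴
  bottom flange (beyond web): d = -6.4 cm → contributes +428.88 cm⁴
Total I = 1040.7 cm⁴.
For the y-axis: x̄ = 9.1 cm.
Repeating about the centroidal y-axis gives I_y = 603.4 cm⁴.
Polar second moment: J = I_x + I_y = 1644.1 cm⁴.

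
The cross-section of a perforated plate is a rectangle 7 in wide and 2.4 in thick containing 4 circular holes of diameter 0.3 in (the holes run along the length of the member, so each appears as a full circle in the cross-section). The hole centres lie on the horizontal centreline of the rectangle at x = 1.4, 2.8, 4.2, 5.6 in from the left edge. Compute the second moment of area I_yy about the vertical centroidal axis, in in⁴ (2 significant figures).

Split into non-overlapping primitives; take the origin at the lower-left of the bounding box.
Plate: 7 × 2.4, A = 16.8 in², x = 3.5 in, Ī = 68.6 in⁴.
Hole 1 (subtracted): ⌀0.3, A = 0.07069 in², x = 1.4 in, Ī = 0.0003976 in⁴.
Hole 2 (subtracted): ⌀0.3, A = 0.07069 in², x = 2.8 in, Ī = 0.0003976 in⁴.
Hole 3 (subtracted): ⌀0.3, A = 0.07069 in², x = 4.2 in, Ī = 0.0003976 in⁴.
Hole 4 (subtracted): ⌀0.3, A = 0.07069 in², x = 5.6 in, Ī = 0.0003976 in⁴.
By symmetry the centroid is at mid-width, x̄ = 3.5 in.
Transfer each piece to the vertical centroidal axis using Ī + A·d² with d = x − 3.5:
  plate: d = 0 in → contributes +68.6 in⁴
  hole 1: d = -2.1 in → contributes −0.3121 in⁴
  hole 2: d = -0.7 in → contributes −0.03503 in⁴
  hole 3: d = 0.7 in → contributes −0.03503 in⁴
  hole 4: d = 2.1 in → contributes −0.3121 in⁴
Total I = 67.91 in⁴.

I_yy ≈ 68 in⁴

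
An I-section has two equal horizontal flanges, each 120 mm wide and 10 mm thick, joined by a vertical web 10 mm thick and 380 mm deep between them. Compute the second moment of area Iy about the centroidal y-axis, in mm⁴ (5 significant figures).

Decompose the section into non-overlapping parts with the origin at the bottom-left of its bounding rectangle.
Bottom flange: 120 × 10, A = 1 200 mm², x = 60 mm, Ī = 1 440 000 mm⁴.
Web: 10 × 380, A = 3 800 mm², x = 60 mm, Ī = 31666.67 mm⁴.
Top flange: 120 × 10, A = 1 200 mm², x = 60 mm, Ī = 1 440 000 mm⁴.
By symmetry the centroid is at mid-width, x̄ = 60 mm.
All pieces are centred on the centroidal y-axis, so I = ΣĪ = 2 911 667 mm⁴.

Iy ≈ 2.9117 × 10⁶ mm⁴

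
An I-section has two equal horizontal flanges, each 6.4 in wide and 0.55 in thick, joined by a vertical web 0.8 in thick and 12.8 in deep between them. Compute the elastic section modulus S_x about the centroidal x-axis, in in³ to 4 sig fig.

S_x ≈ 65.27 in³

Treat the section as a set of non-overlapping primitives; coordinates are from the bounding-box lower-left.
Bottom flange: 6.4 × 0.55, A = 3.52 in², y = 0.275 in, Ī = 0.0887333 in⁴.
Web: 0.8 × 12.8, A = 10.24 in², y = 6.95 in, Ī = 139.81 in⁴.
Top flange: 6.4 × 0.55, A = 3.52 in², y = 13.625 in, Ī = 0.0887333 in⁴.
By symmetry the centroid is at mid-height, ȳ = 6.95 in.
Transfer each piece to the centroidal x-axis using Ī + A·d² with d = y − 6.95:
  bottom flange: d = -6.675 in → contributes +156.925 in⁴
  web: d = 0 in → contributes +139.81 in⁴
  top flange: d = 6.675 in → contributes +156.925 in⁴
Total I = 453.659 in⁴.
Extreme fibre distance c = 6.95 in; S = I/c = 65.2747 in³.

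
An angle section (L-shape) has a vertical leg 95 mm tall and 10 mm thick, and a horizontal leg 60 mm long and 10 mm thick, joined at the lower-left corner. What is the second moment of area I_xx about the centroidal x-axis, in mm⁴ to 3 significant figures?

I_xx ≈ 1.31 × 10⁶ mm⁴

Treat the section as a set of non-overlapping primitives; coordinates are from the bounding-box lower-left.
Vertical leg: 10 × 95, A = 950 mm², y = 47.5 mm, Ī = 714 479 mm⁴.
Horizontal leg (remainder): 50 × 10, A = 500 mm², y = 5 mm, Ī = 4166.7 mm⁴.
Centroid: ȳ = ΣA·y / ΣA = 32.845 mm.
Transfer each piece to the centroidal x-axis using Ī + A·d² with d = y − 32.845:
  vertical leg: d = 14.655 mm → contributes +918 515 mm⁴
  horizontal leg (remainder): d = -27.845 mm → contributes +391 834 mm⁴
Total I = 1 310 348 mm⁴.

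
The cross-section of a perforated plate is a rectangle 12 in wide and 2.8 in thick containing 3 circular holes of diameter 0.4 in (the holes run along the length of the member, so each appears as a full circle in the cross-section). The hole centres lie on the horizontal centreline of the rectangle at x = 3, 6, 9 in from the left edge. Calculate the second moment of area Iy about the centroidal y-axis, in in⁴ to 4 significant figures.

Iy ≈ 400.9 in⁴

Treat the section as a set of non-overlapping primitives; coordinates are from the bounding-box lower-left.
Plate: 12 × 2.8, A = 33.6 in², x = 6 in, Ī = 403.2 in⁴.
Hole 1 (subtracted): ⌀0.4, A = 0.125664 in², x = 3 in, Ī = 0.00125664 in⁴.
Hole 2 (subtracted): ⌀0.4, A = 0.125664 in², x = 6 in, Ī = 0.00125664 in⁴.
Hole 3 (subtracted): ⌀0.4, A = 0.125664 in², x = 9 in, Ī = 0.00125664 in⁴.
By symmetry the centroid is at mid-width, x̄ = 6 in.
Transfer each piece to the centroidal y-axis using Ī + A·d² with d = x − 6:
  plate: d = 0 in → contributes +403.2 in⁴
  hole 1: d = -3 in → contributes −1.13223 in⁴
  hole 2: d = 0 in → contributes −0.00125664 in⁴
  hole 3: d = 3 in → contributes −1.13223 in⁴
Total I = 400.934 in⁴.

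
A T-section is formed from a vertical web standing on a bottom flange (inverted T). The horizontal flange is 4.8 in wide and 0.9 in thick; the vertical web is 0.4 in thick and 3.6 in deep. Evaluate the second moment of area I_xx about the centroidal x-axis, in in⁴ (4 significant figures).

Decompose the section into non-overlapping parts with the origin at the bottom-left of its bounding rectangle.
Flange: 4.8 × 0.9, A = 4.32 in², y = 0.45 in, Ī = 0.2916 in⁴.
Web: 0.4 × 3.6, A = 1.44 in², y = 2.7 in, Ī = 1.5552 in⁴.
Centroid: ȳ = ΣA·y / ΣA = 1.0125 in.
Transfer each piece to the centroidal x-axis using Ī + A·d² with d = y − 1.0125:
  flange: d = -0.5625 in → contributes +1.65848 in⁴
  web: d = 1.6875 in → contributes +5.65583 in⁴
Total I = 7.3143 in⁴.

I_xx ≈ 7.314 in⁴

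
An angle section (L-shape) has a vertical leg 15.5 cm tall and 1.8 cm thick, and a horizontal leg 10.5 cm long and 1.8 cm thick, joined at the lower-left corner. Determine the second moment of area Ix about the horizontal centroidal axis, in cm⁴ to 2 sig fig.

Ix ≈ 1000 cm⁴

Decompose the section into non-overlapping parts with the origin at the bottom-left of its bounding rectangle.
Vertical leg: 1.8 × 15.5, A = 27.9 cm², y = 7.75 cm, Ī = 558.6 cm⁴.
Horizontal leg (remainder): 8.7 × 1.8, A = 15.66 cm², y = 0.9 cm, Ī = 4.228 cm⁴.
Centroid: ȳ = ΣA·y / ΣA = 5.287 cm.
Transfer each piece to the horizontal centroidal axis using Ī + A·d² with d = y − 5.287:
  vertical leg: d = 2.463 cm → contributes +727.8 cm⁴
  horizontal leg (remainder): d = -4.387 cm → contributes +305.7 cm⁴
Total I = 1 033 cm⁴.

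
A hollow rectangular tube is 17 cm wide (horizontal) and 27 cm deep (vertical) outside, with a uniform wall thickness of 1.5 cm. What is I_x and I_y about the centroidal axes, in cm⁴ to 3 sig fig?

I_x ≈ 1.18 × 10⁴ cm⁴, I_y ≈ 5570 cm⁴

Treat the section as a set of non-overlapping primitives; coordinates are from the bounding-box lower-left.
Outer rectangle: 17 × 27, A = 459 cm², y = 13.5 cm, Ī = 27 884 cm⁴.
Inner void (subtracted): 14 × 24, A = 336 cm², y = 13.5 cm, Ī = 16 128 cm⁴.
By symmetry the centroid is at mid-height, ȳ = 13.5 cm.
All pieces are centred on the centroidal x-axis, so I = ΣĪ (holes subtracted) = 11 756 cm⁴.
Repeating about the centroidal y-axis gives I_y = 5566.3 cm⁴.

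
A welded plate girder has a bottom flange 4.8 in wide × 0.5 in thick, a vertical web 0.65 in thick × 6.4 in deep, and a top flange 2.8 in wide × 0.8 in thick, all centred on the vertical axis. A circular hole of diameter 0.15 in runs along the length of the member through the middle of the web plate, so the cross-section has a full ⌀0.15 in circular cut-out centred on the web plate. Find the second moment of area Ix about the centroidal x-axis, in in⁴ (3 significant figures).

Treat the section as a set of non-overlapping primitives; coordinates are from the bounding-box lower-left.
Bottom plate: 4.8 × 0.5, A = 2.4 in², y = 0.25 in, Ī = 0.05 in⁴.
Web plate: 0.65 × 6.4, A = 4.16 in², y = 3.7 in, Ī = 14.199 in⁴.
Top plate: 2.8 × 0.8, A = 2.24 in², y = 7.3 in, Ī = 0.11947 in⁴.
Hole (subtracted): ⌀0.15, A = 0.017671 in², y = 3.7 in, Ī = 0.00002485 in⁴.
Centroid: ȳ = ΣA·y / ΣA = 3.6754 in.
Transfer each piece to the centroidal x-axis using Ī + A·d² with d = y − 3.6754:
  bottom plate: d = -3.4254 in → contributes +28.21 in⁴
  web plate: d = 0.024595 in → contributes +14.202 in⁴
  top plate: d = 3.6246 in → contributes +29.548 in⁴
  hole: d = 0.024595 in → contributes −0.00003554 in⁴
Total I = 71.96 in⁴.

Ix ≈ 72.0 in⁴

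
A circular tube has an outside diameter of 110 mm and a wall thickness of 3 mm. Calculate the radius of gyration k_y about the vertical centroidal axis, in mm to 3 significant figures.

k_y ≈ 37.8 mm

Decompose the section into non-overlapping parts with the origin at the bottom-left of its bounding rectangle.
Outer circle: ⌀110, A = 9503.3 mm², x = 55 mm, Ī = 7 186 884 mm⁴.
Bore (subtracted): ⌀104, A = 8494.9 mm², x = 55 mm, Ī = 5 742 530 mm⁴.
By symmetry the centroid is at mid-width, x̄ = 55 mm.
All pieces are centred on the vertical centroidal axis, so I = ΣĪ (holes subtracted) = 1 444 354 mm⁴.
Radius of gyration: k = √(I/A) = √(1 444 354 / 1008.5) = 37.845 mm.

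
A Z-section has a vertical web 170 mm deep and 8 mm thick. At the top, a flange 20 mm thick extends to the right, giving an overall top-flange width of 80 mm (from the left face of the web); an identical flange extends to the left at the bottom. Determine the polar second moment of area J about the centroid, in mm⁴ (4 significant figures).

Decompose the section into non-overlapping parts with the origin at the bottom-left of its bounding rectangle.
Web: 8 × 170, A = 1 360 mm², y = 85 mm, Ī = 3 275 333 mm⁴.
Top flange (beyond web): 72 × 20, A = 1 440 mm², y = 160 mm, Ī = 48 000 mm⁴.
Bottom flange (beyond web): 72 × 20, A = 1 440 mm², y = 10 mm, Ī = 48 000 mm⁴.
Centroid: ȳ = ΣA·y / ΣA = 85 mm.
Transfer each piece to the centroidal x-axis using Ī + A·d² with d = y − 85:
  web: d = 0 mm → contributes +3 275 333 mm⁴
  top flange (beyond web): d = 75 mm → contributes +8 148 000 mm⁴
  bottom flange (beyond web): d = -75 mm → contributes +8 148 000 mm⁴
Total I = 19 571 333 mm⁴.
For the y-axis: x̄ = 76 mm.
Repeating about the centroidal y-axis gives I_y = 5 859 413 mm⁴.
Polar second moment: J = I_x + I_y = 25 430 747 mm⁴.

J ≈ 2.543 × 10⁷ mm⁴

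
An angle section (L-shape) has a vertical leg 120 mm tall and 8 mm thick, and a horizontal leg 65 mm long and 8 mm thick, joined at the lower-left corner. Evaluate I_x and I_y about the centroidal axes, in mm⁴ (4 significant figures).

I_x ≈ 2.124 × 10⁶ mm⁴, I_y ≈ 4.551 × 10⁵ mm⁴

Decompose the section into non-overlapping parts with the origin at the bottom-left of its bounding rectangle.
Vertical leg: 8 × 120, A = 960 mm², y = 60 mm, Ī = 1 152 000 mm⁴.
Horizontal leg (remainder): 57 × 8, A = 456 mm², y = 4 mm, Ī = 2 432 mm⁴.
Centroid: ȳ = ΣA·y / ΣA = 41.9661 mm.
Transfer each piece to the centroidal x-axis using Ī + A·d² with d = y − 41.9661:
  vertical leg: d = 18.0339 mm → contributes +1 464 213 mm⁴
  horizontal leg (remainder): d = -37.9661 mm → contributes +659 722 mm⁴
Total I = 2 123 934 mm⁴.
For the y-axis: x̄ = 14.4661 mm.
Repeating about the centroidal y-axis gives I_y = 455 124 mm⁴.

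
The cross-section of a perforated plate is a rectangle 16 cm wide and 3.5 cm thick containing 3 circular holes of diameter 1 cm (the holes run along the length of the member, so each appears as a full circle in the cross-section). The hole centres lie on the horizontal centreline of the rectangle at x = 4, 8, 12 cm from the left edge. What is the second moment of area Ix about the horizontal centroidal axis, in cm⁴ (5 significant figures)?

Split into non-overlapping primitives; take the origin at the lower-left of the bounding box.
Plate: 16 × 3.5, A = 56 cm², y = 1.75 cm, Ī = 57.16667 cm⁴.
Hole 1 (subtracted): ⌀1, A = 0.7853982 cm², y = 1.75 cm, Ī = 0.04908739 cm⁴.
Hole 2 (subtracted): ⌀1, A = 0.7853982 cm², y = 1.75 cm, Ī = 0.04908739 cm⁴.
Hole 3 (subtracted): ⌀1, A = 0.7853982 cm², y = 1.75 cm, Ī = 0.04908739 cm⁴.
By symmetry the centroid is at mid-height, ȳ = 1.75 cm.
All pieces are centred on the horizontal centroidal axis, so I = ΣĪ (holes subtracted) = 57.0194 cm⁴.

Ix ≈ 57.019 cm⁴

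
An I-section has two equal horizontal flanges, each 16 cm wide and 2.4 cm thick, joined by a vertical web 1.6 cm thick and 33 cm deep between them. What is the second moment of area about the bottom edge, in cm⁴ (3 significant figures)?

I_base ≈ 7.52 × 10⁴ cm⁴

Treat the section as a set of non-overlapping primitives; coordinates are from the bounding-box lower-left.
Bottom flange: 16 × 2.4, A = 38.4 cm², y = 1.2 cm, Ī = 18.432 cm⁴.
Web: 1.6 × 33, A = 52.8 cm², y = 18.9 cm, Ī = 4791.6 cm⁴.
Top flange: 16 × 2.4, A = 38.4 cm², y = 36.6 cm, Ī = 18.432 cm⁴.
Transfer each piece to a horizontal axis along the bottom face using Ī + A·d² with d = y − 0:
  bottom flange: d = 1.2 cm → contributes +73.728 cm⁴
  web: d = 18.9 cm → contributes +23 652 cm⁴
  top flange: d = 36.6 cm → contributes +51 458 cm⁴
Total I = 75 184 cm⁴.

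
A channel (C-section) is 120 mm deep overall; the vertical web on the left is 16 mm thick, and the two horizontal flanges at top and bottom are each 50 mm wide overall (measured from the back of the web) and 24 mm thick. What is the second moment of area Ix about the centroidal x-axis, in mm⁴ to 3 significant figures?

Split into non-overlapping primitives; take the origin at the lower-left of the bounding box.
Web: 16 × 120, A = 1 920 mm², y = 60 mm, Ī = 2 304 000 mm⁴.
Top flange (beyond web): 34 × 24, A = 816 mm², y = 108 mm, Ī = 39 168 mm⁴.
Bottom flange (beyond web): 34 × 24, A = 816 mm², y = 12 mm, Ī = 39 168 mm⁴.
By symmetry the centroid is at mid-height, ȳ = 60 mm.
Transfer each piece to the centroidal x-axis using Ī + A·d² with d = y − 60:
  web: d = 0 mm → contributes +2 304 000 mm⁴
  top flange (beyond web): d = 48 mm → contributes +1 919 232 mm⁴
  bottom flange (beyond web): d = -48 mm → contributes +1 919 232 mm⁴
Total I = 6 142 464 mm⁴.

Ix ≈ 6.14 × 10⁶ mm⁴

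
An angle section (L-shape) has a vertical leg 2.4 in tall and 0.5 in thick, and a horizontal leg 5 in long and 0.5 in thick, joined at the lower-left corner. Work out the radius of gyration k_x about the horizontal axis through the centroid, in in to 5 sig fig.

Decompose the section into non-overlapping parts with the origin at the bottom-left of its bounding rectangle.
Vertical leg: 0.5 × 2.4, A = 1.2 in², y = 1.2 in, Ī = 0.576 in⁴.
Horizontal leg (remainder): 4.5 × 0.5, A = 2.25 in², y = 0.25 in, Ī = 0.046875 in⁴.
Centroid: ȳ = ΣA·y / ΣA = 0.5804348 in.
Transfer each piece to the horizontal axis through the centroid using Ī + A·d² with d = y − 0.5804348:
  vertical leg: d = 0.6195652 in → contributes +1.036633 in⁴
  horizontal leg (remainder): d = -0.3304348 in → contributes +0.2925461 in⁴
Total I = 1.329179 in⁴.
Radius of gyration: k = √(I/A) = √(1.329179 / 3.45) = 0.6207007 in.

k_x ≈ 0.62070 in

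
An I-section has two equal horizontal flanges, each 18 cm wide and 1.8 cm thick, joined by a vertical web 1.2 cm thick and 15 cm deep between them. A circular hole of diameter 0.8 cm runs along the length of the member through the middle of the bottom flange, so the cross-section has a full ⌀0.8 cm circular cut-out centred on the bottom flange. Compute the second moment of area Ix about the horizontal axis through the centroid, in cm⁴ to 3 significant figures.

Decompose the section into non-overlapping parts with the origin at the bottom-left of its bounding rectangle.
Bottom flange: 18 × 1.8, A = 32.4 cm², y = 0.9 cm, Ī = 8.748 cm⁴.
Web: 1.2 × 15, A = 18 cm², y = 9.3 cm, Ī = 337.5 cm⁴.
Top flange: 18 × 1.8, A = 32.4 cm², y = 17.7 cm, Ī = 8.748 cm⁴.
Hole (subtracted): ⌀0.8, A = 0.50265 cm², y = 0.9 cm, Ī = 0.020106 cm⁴.
Centroid: ȳ = ΣA·y / ΣA = 9.3513 cm.
Transfer each piece to the horizontal axis through the centroid using Ī + A·d² with d = y − 9.3513:
  bottom flange: d = -8.4513 cm → contributes +2322.9 cm⁴
  web: d = -0.051305 cm → contributes +337.55 cm⁴
  top flange: d = 8.3487 cm → contributes +2267.1 cm⁴
  hole: d = -8.4513 cm → contributes −35.922 cm⁴
Total I = 4891.6 cm⁴.

Ix ≈ 4890 cm⁴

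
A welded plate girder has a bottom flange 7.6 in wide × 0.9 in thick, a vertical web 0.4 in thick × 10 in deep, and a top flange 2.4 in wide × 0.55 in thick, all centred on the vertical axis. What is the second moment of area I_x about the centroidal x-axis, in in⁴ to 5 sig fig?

I_x ≈ 198.15 in⁴

Treat the section as a set of non-overlapping primitives; coordinates are from the bounding-box lower-left.
Bottom plate: 7.6 × 0.9, A = 6.84 in², y = 0.45 in, Ī = 0.4617 in⁴.
Web plate: 0.4 × 10, A = 4 in², y = 5.9 in, Ī = 33.33333 in⁴.
Top plate: 2.4 × 0.55, A = 1.32 in², y = 11.175 in, Ī = 0.033275 in⁴.
Centroid: ȳ = ΣA·y / ΣA = 3.40699 in.
Transfer each piece to the centroidal x-axis using Ī + A·d² with d = y − 3.40699:
  bottom plate: d = -2.95699 in → contributes +60.26923 in⁴
  web plate: d = 2.49301 in → contributes +58.19373 in⁴
  top plate: d = 7.76801 in → contributes +79.68469 in⁴
Total I = 198.1476 in⁴.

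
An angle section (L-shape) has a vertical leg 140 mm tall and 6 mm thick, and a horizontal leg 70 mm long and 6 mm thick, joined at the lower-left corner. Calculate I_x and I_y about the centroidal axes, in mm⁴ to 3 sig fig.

I_x ≈ 2.56 × 10⁶ mm⁴, I_y ≈ 4.56 × 10⁵ mm⁴

Split into non-overlapping primitives; take the origin at the lower-left of the bounding box.
Vertical leg: 6 × 140, A = 840 mm², y = 70 mm, Ī = 1 372 000 mm⁴.
Horizontal leg (remainder): 64 × 6, A = 384 mm², y = 3 mm, Ī = 1 152 mm⁴.
Centroid: ȳ = ΣA·y / ΣA = 48.98 mm.
Transfer each piece to the centroidal x-axis using Ī + A·d² with d = y − 48.98:
  vertical leg: d = 21.02 mm → contributes +1 743 132 mm⁴
  horizontal leg (remainder): d = -45.98 mm → contributes +813 003 mm⁴
Total I = 2 556 136 mm⁴.
For the y-axis: x̄ = 13.98 mm.
Repeating about the centroidal y-axis gives I_y = 456 416 mm⁴.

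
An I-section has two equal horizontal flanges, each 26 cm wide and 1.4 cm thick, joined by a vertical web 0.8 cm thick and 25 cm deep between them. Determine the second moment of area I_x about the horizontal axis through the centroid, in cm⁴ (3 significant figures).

I_x ≈ 1.37 × 10⁴ cm⁴

Split into non-overlapping primitives; take the origin at the lower-left of the bounding box.
Bottom flange: 26 × 1.4, A = 36.4 cm², y = 0.7 cm, Ī = 5.9453 cm⁴.
Web: 0.8 × 25, A = 20 cm², y = 13.9 cm, Ī = 1041.7 cm⁴.
Top flange: 26 × 1.4, A = 36.4 cm², y = 27.1 cm, Ī = 5.9453 cm⁴.
By symmetry the centroid is at mid-height, ȳ = 13.9 cm.
Transfer each piece to the horizontal axis through the centroid using Ī + A·d² with d = y − 13.9:
  bottom flange: d = -13.2 cm → contributes +6348.3 cm⁴
  web: d = 0 cm → contributes +1041.7 cm⁴
  top flange: d = 13.2 cm → contributes +6348.3 cm⁴
Total I = 13 738 cm⁴.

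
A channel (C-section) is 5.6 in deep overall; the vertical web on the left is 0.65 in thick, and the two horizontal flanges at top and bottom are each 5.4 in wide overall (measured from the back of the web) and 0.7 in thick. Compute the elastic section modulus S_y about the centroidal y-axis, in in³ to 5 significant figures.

S_y ≈ 8.9428 in³

Break the section into simple shapes (no overlaps), measuring from the bottom-left corner of the bounding box.
Web: 0.65 × 5.6, A = 3.64 in², x = 0.325 in, Ī = 0.1281583 in⁴.
Top flange (beyond web): 4.75 × 0.7, A = 3.325 in², x = 3.025 in, Ī = 6.251693 in⁴.
Bottom flange (beyond web): 4.75 × 0.7, A = 3.325 in², x = 3.025 in, Ī = 6.251693 in⁴.
Centroid: x̄ = ΣA·x / ΣA = 2.069898 in.
Transfer each piece to the centroidal y-axis using Ī + A·d² with d = x − 2.069898:
  web: d = -1.744898 in → contributes +11.21075 in⁴
  top flange (beyond web): d = 0.955102 in → contributes +9.284824 in⁴
  bottom flange (beyond web): d = 0.955102 in → contributes +9.284824 in⁴
Total I = 29.7804 in⁴.
Extreme fibre distance c = 3.330102 in; S = I/c = 8.942789 in³.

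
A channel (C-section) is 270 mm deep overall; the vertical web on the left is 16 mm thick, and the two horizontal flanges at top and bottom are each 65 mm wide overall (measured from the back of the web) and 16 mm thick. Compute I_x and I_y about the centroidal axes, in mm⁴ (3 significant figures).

Split into non-overlapping primitives; take the origin at the lower-left of the bounding box.
Web: 16 × 270, A = 4 320 mm², y = 135 mm, Ī = 26 244 000 mm⁴.
Top flange (beyond web): 49 × 16, A = 784 mm², y = 262 mm, Ī = 16 725 mm⁴.
Bottom flange (beyond web): 49 × 16, A = 784 mm², y = 8 mm, Ī = 16 725 mm⁴.
By symmetry the centroid is at mid-height, ȳ = 135 mm.
Transfer each piece to the centroidal x-axis using Ī + A·d² with d = y − 135:
  web: d = 0 mm → contributes +26 244 000 mm⁴
  top flange (beyond web): d = 127 mm → contributes +12 661 861 mm⁴
  bottom flange (beyond web): d = -127 mm → contributes +12 661 861 mm⁴
Total I = 51 567 723 mm⁴.
For the y-axis: x̄ = 16.655 mm.
Repeating about the centroidal y-axis gives I_y = 1 621 037 mm⁴.

I_x ≈ 5.16 × 10⁷ mm⁴, I_y ≈ 1.62 × 10⁶ mm⁴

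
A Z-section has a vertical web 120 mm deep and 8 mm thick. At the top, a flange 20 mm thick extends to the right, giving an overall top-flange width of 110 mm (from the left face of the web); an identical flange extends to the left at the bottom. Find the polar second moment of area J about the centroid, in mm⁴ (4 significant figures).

J ≈ 2.737 × 10⁷ mm⁴

Break the section into simple shapes (no overlaps), measuring from the bottom-left corner of the bounding box.
Web: 8 × 120, A = 960 mm², y = 60 mm, Ī = 1 152 000 mm⁴.
Top flange (beyond web): 102 × 20, A = 2 040 mm², y = 110 mm, Ī = 68 000 mm⁴.
Bottom flange (beyond web): 102 × 20, A = 2 040 mm², y = 10 mm, Ī = 68 000 mm⁴.
Centroid: ȳ = ΣA·y / ΣA = 60 mm.
Transfer each piece to the centroidal x-axis using Ī + A·d² with d = y − 60:
  web: d = 0 mm → contributes +1 152 000 mm⁴
  top flange (beyond web): d = 50 mm → contributes +5 168 000 mm⁴
  bottom flange (beyond web): d = -50 mm → contributes +5 168 000 mm⁴
Total I = 11 488 000 mm⁴.
For the y-axis: x̄ = 106 mm.
Repeating about the centroidal y-axis gives I_y = 15 884 480 mm⁴.
Polar second moment: J = I_x + I_y = 27 372 480 mm⁴.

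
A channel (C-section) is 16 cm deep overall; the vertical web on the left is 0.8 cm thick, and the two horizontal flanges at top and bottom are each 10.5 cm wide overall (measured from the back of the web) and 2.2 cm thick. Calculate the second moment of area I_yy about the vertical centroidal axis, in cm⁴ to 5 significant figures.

I_yy ≈ 606.73 cm⁴

Split into non-overlapping primitives; take the origin at the lower-left of the bounding box.
Web: 0.8 × 16, A = 12.8 cm², x = 0.4 cm, Ī = 0.6826667 cm⁴.
Top flange (beyond web): 9.7 × 2.2, A = 21.34 cm², x = 5.65 cm, Ī = 167.3234 cm⁴.
Bottom flange (beyond web): 9.7 × 2.2, A = 21.34 cm², x = 5.65 cm, Ī = 167.3234 cm⁴.
Centroid: x̄ = ΣA·x / ΣA = 4.438753 cm.
Transfer each piece to the vertical centroidal axis using Ī + A·d² with d = x − 4.438753:
  web: d = -4.038753 cm → contributes +209.4702 cm⁴
  top flange (beyond web): d = 1.211247 cm → contributes +198.6317 cm⁴
  bottom flange (beyond web): d = 1.211247 cm → contributes +198.6317 cm⁴
Total I = 606.7336 cm⁴.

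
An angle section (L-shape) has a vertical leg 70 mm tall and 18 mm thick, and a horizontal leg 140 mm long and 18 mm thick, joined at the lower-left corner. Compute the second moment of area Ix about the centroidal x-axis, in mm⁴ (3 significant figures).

Decompose the section into non-overlapping parts with the origin at the bottom-left of its bounding rectangle.
Vertical leg: 18 × 70, A = 1 260 mm², y = 35 mm, Ī = 514 500 mm⁴.
Horizontal leg (remainder): 122 × 18, A = 2 196 mm², y = 9 mm, Ī = 59 292 mm⁴.
Centroid: ȳ = ΣA·y / ΣA = 18.479 mm.
Transfer each piece to the centroidal x-axis using Ī + A·d² with d = y − 18.479:
  vertical leg: d = 16.521 mm → contributes +858 402 mm⁴
  horizontal leg (remainder): d = -9.4792 mm → contributes +256 613 mm⁴
Total I = 1 115 015 mm⁴.

Ix ≈ 1.12 × 10⁶ mm⁴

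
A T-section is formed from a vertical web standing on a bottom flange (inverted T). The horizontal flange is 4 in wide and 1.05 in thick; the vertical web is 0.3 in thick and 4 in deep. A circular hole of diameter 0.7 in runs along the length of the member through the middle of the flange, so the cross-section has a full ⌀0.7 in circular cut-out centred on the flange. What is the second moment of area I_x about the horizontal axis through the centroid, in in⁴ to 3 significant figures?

I_x ≈ 7.79 in⁴

Treat the section as a set of non-overlapping primitives; coordinates are from the bounding-box lower-left.
Flange: 4 × 1.05, A = 4.2 in², y = 0.525 in, Ī = 0.38588 in⁴.
Web: 0.3 × 4, A = 1.2 in², y = 3.05 in, Ī = 1.6 in⁴.
Hole (subtracted): ⌀0.7, A = 0.38485 in², y = 0.525 in, Ī = 0.011786 in⁴.
Centroid: ȳ = ΣA·y / ΣA = 1.1292 in.
Transfer each piece to the horizontal axis through the centroid using Ī + A·d² with d = y − 1.1292:
  flange: d = -0.60417 in → contributes +1.919 in⁴
  web: d = 1.9208 in → contributes +6.0275 in⁴
  hole: d = -0.60417 in → contributes −0.15226 in⁴
Total I = 7.7942 in⁴.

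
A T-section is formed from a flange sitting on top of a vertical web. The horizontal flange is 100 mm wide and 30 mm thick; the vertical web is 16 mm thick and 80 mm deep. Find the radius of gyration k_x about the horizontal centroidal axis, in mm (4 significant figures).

Decompose the section into non-overlapping parts with the origin at the bottom-left of its bounding rectangle.
Flange: 100 × 30, A = 3 000 mm², y = 95 mm, Ī = 225 000 mm⁴.
Web: 16 × 80, A = 1 280 mm², y = 40 mm, Ī = 682 667 mm⁴.
Centroid: ȳ = ΣA·y / ΣA = 78.5514 mm.
Transfer each piece to the horizontal centroidal axis using Ī + A·d² with d = y − 78.5514:
  flange: d = 16.4486 mm → contributes +1 036 669 mm⁴
  web: d = -38.5514 mm → contributes +2 585 016 mm⁴
Total I = 3 621 685 mm⁴.
Radius of gyration: k = √(I/A) = √(3 621 685 / 4 280) = 29.0893 mm.

k_x ≈ 29.09 mm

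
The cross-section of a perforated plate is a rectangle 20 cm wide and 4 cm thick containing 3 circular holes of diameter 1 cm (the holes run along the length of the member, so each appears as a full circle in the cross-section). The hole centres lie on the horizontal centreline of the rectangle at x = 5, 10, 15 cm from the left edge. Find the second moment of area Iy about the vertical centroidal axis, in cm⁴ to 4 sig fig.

Iy ≈ 2627 cm⁴

Break the section into simple shapes (no overlaps), measuring from the bottom-left corner of the bounding box.
Plate: 20 × 4, A = 80 cm², x = 10 cm, Ī = 2666.67 cm⁴.
Hole 1 (subtracted): ⌀1, A = 0.785398 cm², x = 5 cm, Ī = 0.0490874 cm⁴.
Hole 2 (subtracted): ⌀1, A = 0.785398 cm², x = 10 cm, Ī = 0.0490874 cm⁴.
Hole 3 (subtracted): ⌀1, A = 0.785398 cm², x = 15 cm, Ī = 0.0490874 cm⁴.
By symmetry the centroid is at mid-width, x̄ = 10 cm.
Transfer each piece to the vertical centroidal axis using Ī + A·d² with d = x − 10:
  plate: d = 0 cm → contributes +2666.67 cm⁴
  hole 1: d = -5 cm → contributes −19.684 cm⁴
  hole 2: d = 0 cm → contributes −0.0490874 cm⁴
  hole 3: d = 5 cm → contributes −19.684 cm⁴
Total I = 2627.25 cm⁴.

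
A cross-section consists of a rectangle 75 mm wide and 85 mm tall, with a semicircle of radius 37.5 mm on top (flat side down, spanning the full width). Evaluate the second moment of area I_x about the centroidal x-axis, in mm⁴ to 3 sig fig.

Decompose the section into non-overlapping parts with the origin at the bottom-left of its bounding rectangle.
Rectangular body: 75 × 85, A = 6 375 mm², y = 42.5 mm, Ī = 3 838 281 mm⁴.
Semicircular cap: semicircle r = 37.5, A = 2208.9 mm², y = 100.92 mm, Ī = 217 049 mm⁴.
Centroid: ȳ = ΣA·y / ΣA = 57.532 mm.
Transfer each piece to the centroidal x-axis using Ī + A·d² with d = y − 57.532:
  rectangular body: d = -15.032 mm → contributes +5 278 832 mm⁴
  semicircular cap: d = 43.383 mm → contributes +4 374 492 mm⁴
Total I = 9 653 324 mm⁴.

I_x ≈ 9.65 × 10⁶ mm⁴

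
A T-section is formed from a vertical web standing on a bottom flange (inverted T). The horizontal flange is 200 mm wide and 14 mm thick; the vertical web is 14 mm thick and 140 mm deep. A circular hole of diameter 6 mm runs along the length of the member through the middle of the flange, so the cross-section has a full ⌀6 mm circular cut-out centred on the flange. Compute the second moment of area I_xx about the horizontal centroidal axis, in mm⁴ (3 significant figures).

I_xx ≈ 1.01 × 10⁷ mm⁴

Treat the section as a set of non-overlapping primitives; coordinates are from the bounding-box lower-left.
Flange: 200 × 14, A = 2 800 mm², y = 7 mm, Ī = 45 733 mm⁴.
Web: 14 × 140, A = 1 960 mm², y = 84 mm, Ī = 3 201 333 mm⁴.
Hole (subtracted): ⌀6, A = 28.274 mm², y = 7 mm, Ī = 63.617 mm⁴.
Centroid: ȳ = ΣA·y / ΣA = 38.895 mm.
Transfer each piece to the horizontal centroidal axis using Ī + A·d² with d = y − 38.895:
  flange: d = -31.895 mm → contributes +2 894 209 mm⁴
  web: d = 45.105 mm → contributes +7 188 817 mm⁴
  hole: d = -31.895 mm → contributes −28 827 mm⁴
Total I = 10 054 198 mm⁴.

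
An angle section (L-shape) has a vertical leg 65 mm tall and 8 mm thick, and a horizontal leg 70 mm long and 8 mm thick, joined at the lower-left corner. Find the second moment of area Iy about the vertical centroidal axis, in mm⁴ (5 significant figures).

Treat the section as a set of non-overlapping primitives; coordinates are from the bounding-box lower-left.
Vertical leg: 8 × 65, A = 520 mm², x = 4 mm, Ī = 2773.333 mm⁴.
Horizontal leg (remainder): 62 × 8, A = 496 mm², x = 39 mm, Ī = 158885.3 mm⁴.
Centroid: x̄ = ΣA·x / ΣA = 21.08661 mm.
Transfer each piece to the vertical centroidal axis using Ī + A·d² with d = x − 21.08661:
  vertical leg: d = -17.08661 mm → contributes +154588.6 mm⁴
  horizontal leg (remainder): d = 17.91339 mm → contributes +318046.5 mm⁴
Total I = 472 635 mm⁴.

Iy ≈ 4.7264 × 10⁵ mm⁴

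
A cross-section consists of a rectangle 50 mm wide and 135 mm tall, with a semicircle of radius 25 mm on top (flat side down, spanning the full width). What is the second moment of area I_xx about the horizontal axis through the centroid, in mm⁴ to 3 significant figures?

I_xx ≈ 1.55 × 10⁷ mm⁴

Treat the section as a set of non-overlapping primitives; coordinates are from the bounding-box lower-left.
Rectangular body: 50 × 135, A = 6 750 mm², y = 67.5 mm, Ī = 10 251 563 mm⁴.
Semicircular cap: semicircle r = 25, A = 981.75 mm², y = 145.61 mm, Ī = 42 874 mm⁴.
Centroid: ȳ = ΣA·y / ΣA = 77.418 mm.
Transfer each piece to the horizontal axis through the centroid using Ī + A·d² with d = y − 77.418:
  rectangular body: d = -9.9182 mm → contributes +10 915 558 mm⁴
  semicircular cap: d = 68.192 mm → contributes +4 608 171 mm⁴
Total I = 15 523 729 mm⁴.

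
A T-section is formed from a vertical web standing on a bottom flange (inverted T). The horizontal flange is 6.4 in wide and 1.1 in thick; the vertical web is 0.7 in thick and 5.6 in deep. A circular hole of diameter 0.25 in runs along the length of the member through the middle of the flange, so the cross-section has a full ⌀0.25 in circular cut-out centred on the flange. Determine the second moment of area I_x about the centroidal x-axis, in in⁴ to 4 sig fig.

Break the section into simple shapes (no overlaps), measuring from the bottom-left corner of the bounding box.
Flange: 6.4 × 1.1, A = 7.04 in², y = 0.55 in, Ī = 0.709867 in⁴.
Web: 0.7 × 5.6, A = 3.92 in², y = 3.9 in, Ī = 10.2443 in⁴.
Hole (subtracted): ⌀0.25, A = 0.0490874 in², y = 0.55 in, Ī = 0.000191748 in⁴.
Centroid: ȳ = ΣA·y / ΣA = 1.75357 in.
Transfer each piece to the centroidal x-axis using Ī + A·d² with d = y − 1.75357:
  flange: d = -1.20357 in → contributes +10.9078 in⁴
  web: d = 2.14643 in → contributes +28.3044 in⁴
  hole: d = -1.20357 in → contributes −0.0712983 in⁴
Total I = 39.1409 in⁴.

I_x ≈ 39.14 in⁴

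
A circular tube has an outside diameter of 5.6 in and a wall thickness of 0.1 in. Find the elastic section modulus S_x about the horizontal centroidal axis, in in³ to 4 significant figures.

S_x ≈ 2.334 in³

Split into non-overlapping primitives; take the origin at the lower-left of the bounding box.
Outer circle: ⌀5.6, A = 24.6301 in², y = 2.8 in, Ī = 48.275 in⁴.
Bore (subtracted): ⌀5.4, A = 22.9022 in², y = 2.8 in, Ī = 41.7393 in⁴.
By symmetry the centroid is at mid-height, ȳ = 2.8 in.
All pieces are centred on the horizontal centroidal axis, so I = ΣĪ (holes subtracted) = 6.53569 in⁴.
Extreme fibre distance c = 2.8 in; S = I/c = 2.33418 in³.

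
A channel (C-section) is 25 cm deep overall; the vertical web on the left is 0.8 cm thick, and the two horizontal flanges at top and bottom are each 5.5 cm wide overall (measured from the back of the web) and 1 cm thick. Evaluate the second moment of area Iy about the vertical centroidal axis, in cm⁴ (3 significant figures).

Iy ≈ 66.7 cm⁴

Split into non-overlapping primitives; take the origin at the lower-left of the bounding box.
Web: 0.8 × 25, A = 20 cm², x = 0.4 cm, Ī = 1.0667 cm⁴.
Top flange (beyond web): 4.7 × 1, A = 4.7 cm², x = 3.15 cm, Ī = 8.6519 cm⁴.
Bottom flange (beyond web): 4.7 × 1, A = 4.7 cm², x = 3.15 cm, Ī = 8.6519 cm⁴.
Centroid: x̄ = ΣA·x / ΣA = 1.2793 cm.
Transfer each piece to the vertical centroidal axis using Ī + A·d² with d = x − 1.2793:
  web: d = -0.87925 cm → contributes +16.528 cm⁴
  top flange (beyond web): d = 1.8707 cm → contributes +25.101 cm⁴
  bottom flange (beyond web): d = 1.8707 cm → contributes +25.101 cm⁴
Total I = 66.729 cm⁴.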